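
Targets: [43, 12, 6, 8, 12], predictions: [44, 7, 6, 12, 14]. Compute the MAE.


Absolute errors: |43-44|=1, |12-7|=5, |6-6|=0, |8-12|=4, |12-14|=2
Sum = 12
MAE = 12/5 = 12/5

12/5


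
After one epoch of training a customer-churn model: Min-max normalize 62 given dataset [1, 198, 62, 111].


min=1, max=198
(62-1)/(198-1) = 61/197 = 0.3096

0.3096


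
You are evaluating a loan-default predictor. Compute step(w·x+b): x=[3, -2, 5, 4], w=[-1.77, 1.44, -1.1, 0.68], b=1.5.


z = (3)·(-1.77) + (-2)·(1.44) + (5)·(-1.1) + (4)·(0.68) + 1.5
  = -9.47
step(z) = 0 (z<0)

0


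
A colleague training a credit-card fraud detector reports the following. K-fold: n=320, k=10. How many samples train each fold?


Fold size = 320/10 = 32
Training per fold = 320 - 32 = 288

288


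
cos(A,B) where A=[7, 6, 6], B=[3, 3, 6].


A·B = 7·3 + 6·3 + 6·6 = 75
‖A‖ = √121 = 11, ‖B‖ = √54 = 7.3485
cos = 75/(√121·√54) = 75/√6534 = 0.9278

0.9278


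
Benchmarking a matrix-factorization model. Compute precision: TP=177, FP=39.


Precision = TP/(TP+FP)
= 177/(177+39)
= 177/216 = 81.94%

81.94%


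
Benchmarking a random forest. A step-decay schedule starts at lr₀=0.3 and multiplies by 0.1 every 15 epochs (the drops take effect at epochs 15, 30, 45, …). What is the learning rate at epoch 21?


n_drops = ⌊21/15⌋ = 1
lr = 0.3·0.1^1 = 0.3·0.1 = 0.03

0.03


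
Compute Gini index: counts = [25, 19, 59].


Probabilities: [25/103, 19/103, 59/103] ≈ [0.2427, 0.1845, 0.5728]
Σpᵢ² = (625 + 361 + 3481)/103² = 4467/10609
Gini = 1 - Σpᵢ² = 1 - 4467/10609 = 0.5789

0.5789


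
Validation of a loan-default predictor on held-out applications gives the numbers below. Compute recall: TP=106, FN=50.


Recall = TP/(TP+FN)
= 106/(106+50)
= 106/156 = 67.95%

67.95%


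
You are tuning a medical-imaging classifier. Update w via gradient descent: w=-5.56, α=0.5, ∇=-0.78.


w_new = w - α·∇
= -5.56 - 0.5·-0.78
= -5.56 + 0.39
= -5.17

-5.17


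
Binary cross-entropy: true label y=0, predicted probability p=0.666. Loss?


BCE = -[y·ln(p) + (1-y)·ln(1-p)]
= -0 - 1·ln(1-0.666)
= -ln(0.334) = 1.0966

1.0966


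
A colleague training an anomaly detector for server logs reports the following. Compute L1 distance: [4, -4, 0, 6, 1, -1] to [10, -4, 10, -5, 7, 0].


d = |4-10| + |-4+ 4| + |0-10| + |6+ 5| + |1-7| + |-1-0|
  = 6 + 0 + 10 + 11 + 6 + 1
  = 34

34


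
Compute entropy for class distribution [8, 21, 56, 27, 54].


Probabilities: [8/166, 21/166, 56/166, 27/166, 54/166] ≈ [0.0482, 0.1265, 0.3373, 0.1627, 0.3253]
H = -((8/166)·log₂(8/166) + (21/166)·log₂(21/166) + (56/166)·log₂(56/166) + (27/166)·log₂(27/166) + (54/166)·log₂(54/166))
  = 2.0702 bits

2.0702 bits


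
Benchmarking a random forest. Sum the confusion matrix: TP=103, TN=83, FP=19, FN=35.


Total = TP + TN + FP + FN
= 103 + 83 + 19 + 35
= 240
(Predicted positive: 122, predicted negative: 118)

240


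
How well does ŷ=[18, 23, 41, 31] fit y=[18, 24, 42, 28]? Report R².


ȳ = 28
SS_res = Σ(y-ŷ)² = 11
SS_tot = Σ(y-ȳ)² = 312
R² = 1 - SS_res/SS_tot = 1 - 0.0353 = 0.9647

0.9647


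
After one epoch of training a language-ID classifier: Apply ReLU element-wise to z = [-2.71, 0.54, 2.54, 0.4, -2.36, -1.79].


ReLU(-2.71) = max(0, -2.71) = 0.0
ReLU(0.54) = max(0, 0.54) = 0.54
ReLU(2.54) = max(0, 2.54) = 2.54
ReLU(0.4) = max(0, 0.4) = 0.4
ReLU(-2.36) = max(0, -2.36) = 0.0
ReLU(-1.79) = max(0, -1.79) = 0.0
result = [0.0, 0.54, 2.54, 0.4, 0.0, 0.0]

[0.0, 0.54, 2.54, 0.4, 0.0, 0.0]


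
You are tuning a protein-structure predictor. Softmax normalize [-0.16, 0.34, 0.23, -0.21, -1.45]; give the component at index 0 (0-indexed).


Exponentials: e^-0.16=0.8521, e^0.34=1.4049, e^0.23=1.2586, e^-0.21=0.8106, e^-1.45=0.2346
Sum = 4.5608
Softmax = [0.1868, 0.308, 0.276, 0.1777, 0.0514]
p[0] = 0.8521/4.5608 = 0.1868

0.1868


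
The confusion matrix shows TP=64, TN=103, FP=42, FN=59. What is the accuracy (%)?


Accuracy = (TP+TN)/(TP+TN+FP+FN)
= (64+103)/(268)
= 167/268 = 62.31%

62.31%


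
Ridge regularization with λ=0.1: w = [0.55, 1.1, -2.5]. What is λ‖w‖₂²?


‖w‖₂² = (0.55)² + (1.1)² + (-2.5)²
     = 0.3025 + 1.21 + 6.25
     = 7.7625
λ·‖w‖₂² = 0.1·7.7625 = 0.77625

0.77625


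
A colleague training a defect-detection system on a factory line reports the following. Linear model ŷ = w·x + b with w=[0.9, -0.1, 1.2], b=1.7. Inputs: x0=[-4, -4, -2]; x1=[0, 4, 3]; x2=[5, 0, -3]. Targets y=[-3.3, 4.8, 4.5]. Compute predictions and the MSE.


ŷ0 = (0.9)·(-4) + (-0.1)·(-4) + (1.2)·(-2) + 1.7 = -3.9
ŷ1 = (0.9)·(0) + (-0.1)·(4) + (1.2)·(3) + 1.7 = 4.9
ŷ2 = (0.9)·(5) + (-0.1)·(0) + (1.2)·(-3) + 1.7 = 2.6
errors² = [0.36, 0.01, 3.61]
MSE = 3.9800/3 = 1.3267

1.3267


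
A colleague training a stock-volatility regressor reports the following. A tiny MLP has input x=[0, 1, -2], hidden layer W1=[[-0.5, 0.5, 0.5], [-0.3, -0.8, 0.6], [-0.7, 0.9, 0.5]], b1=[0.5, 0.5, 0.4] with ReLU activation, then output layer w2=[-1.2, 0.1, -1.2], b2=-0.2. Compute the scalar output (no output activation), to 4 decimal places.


z1[0] = (-0.5)·(0) + (0.5)·(1) + (0.5)·(-2) + 0.5 = 0.0
z1[1] = (-0.3)·(0) + (-0.8)·(1) + (0.6)·(-2) + 0.5 = -1.5
z1[2] = (-0.7)·(0) + (0.9)·(1) + (0.5)·(-2) + 0.4 = 0.3
h = ReLU(z1) = [0.0, 0.0, 0.3]
output = (-1.2)·(0.0) + (0.1)·(0.0) + (-1.2)·(0.3) - 0.2 = -0.56

-0.56


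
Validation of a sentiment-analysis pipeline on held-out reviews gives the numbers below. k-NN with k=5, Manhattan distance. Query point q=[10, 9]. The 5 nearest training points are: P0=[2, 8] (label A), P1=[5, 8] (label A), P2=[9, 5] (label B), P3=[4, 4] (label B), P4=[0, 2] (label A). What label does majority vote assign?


d(q,P0) = 9  (label A)
d(q,P1) = 6  (label A)
d(q,P2) = 5  (label B)
d(q,P3) = 11  (label B)
d(q,P4) = 17  (label A)
Votes: A=3, B=2
Majority → A

A


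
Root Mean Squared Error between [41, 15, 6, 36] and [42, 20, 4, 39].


MSE = 39/4 = 9.75
RMSE = √(39/4) = 3.1225

3.1225


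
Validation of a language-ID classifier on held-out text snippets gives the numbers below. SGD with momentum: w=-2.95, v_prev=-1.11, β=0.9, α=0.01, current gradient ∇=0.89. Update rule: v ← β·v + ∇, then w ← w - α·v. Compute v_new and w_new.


v_new = 0.9·-1.11 + 0.89 = -0.999 + 0.89 = -0.109
w_new = -2.95 - 0.01·-0.109 = -2.95 + 0.00109 = -2.94891

v_new=-0.109, w_new=-2.94891


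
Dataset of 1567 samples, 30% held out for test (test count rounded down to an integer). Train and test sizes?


Test = ⌊1567·30/100⌋ = 470
Train = 1567 - 470 = 1097

Train: 1097, Test: 470


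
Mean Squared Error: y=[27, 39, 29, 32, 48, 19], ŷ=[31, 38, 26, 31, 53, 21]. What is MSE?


Squared errors: (27-31)²=16, (39-38)²=1, (29-26)²=9, (32-31)²=1, (48-53)²=25, (19-21)²=4
Sum = 56
MSE = 56/6 = 28/3

28/3


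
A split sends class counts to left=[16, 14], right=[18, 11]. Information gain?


Parent = [34, 25], H_parent = 0.9831
H_left = 0.9968 (n=30), H_right = 0.9576 (n=29)
H_children = (30/59)·0.9968 + (29/59)·0.9576 = 0.9775
IG = 0.9831 - 0.9775 = 0.0056

0.0056


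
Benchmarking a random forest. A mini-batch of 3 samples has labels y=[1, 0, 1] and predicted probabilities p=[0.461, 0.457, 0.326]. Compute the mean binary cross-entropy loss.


L[0] = -ln(0.461) = 0.7744
L[1] = -ln(1-0.457) = -ln(0.543) = 0.6106
L[2] = -ln(0.326) = 1.1209
mean = (0.7744 + 0.6106 + 1.1209)/3 = 0.8353

0.8353


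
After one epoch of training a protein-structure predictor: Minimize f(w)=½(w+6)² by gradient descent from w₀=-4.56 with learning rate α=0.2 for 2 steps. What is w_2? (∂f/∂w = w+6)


step 1: grad = -4.56+6 = 1.44; w = -4.56 - 0.2·(1.44) = -4.848
step 2: grad = -4.848+6 = 1.152; w = -4.848 - 0.2·(1.152) = -5.0784

-5.0784


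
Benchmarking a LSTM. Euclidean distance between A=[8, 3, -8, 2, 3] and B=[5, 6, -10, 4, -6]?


d = √((8-5)² + (3-6)² + (-8+ 10)² + (2-4)² + (3+ 6)²)
  = √(9 + 9 + 4 + 4 + 81)
  = √107 = 10.3441

10.3441


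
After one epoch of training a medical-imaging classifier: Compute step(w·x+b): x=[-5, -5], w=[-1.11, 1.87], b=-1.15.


z = (-5)·(-1.11) + (-5)·(1.87) - 1.15
  = -4.95
step(z) = 0 (z<0)

0


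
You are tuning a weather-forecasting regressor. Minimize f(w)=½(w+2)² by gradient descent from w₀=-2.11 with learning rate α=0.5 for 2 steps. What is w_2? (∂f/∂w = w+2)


step 1: grad = -2.11+2 = -0.11; w = -2.11 - 0.5·(-0.11) = -2.055
step 2: grad = -2.055+2 = -0.055; w = -2.055 - 0.5·(-0.055) = -2.0275

-2.0275


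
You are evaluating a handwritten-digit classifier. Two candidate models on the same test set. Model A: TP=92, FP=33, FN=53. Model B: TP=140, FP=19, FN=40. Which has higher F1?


Model A: P=92/125=0.736, R=92/145=0.6345, F1=2PR/(P+R)=2TP/(2TP+FP+FN)=184/270=0.6815
Model B: P=140/159=0.8805, R=140/180=0.7778, F1=2PR/(P+R)=2TP/(2TP+FP+FN)=280/339=0.826
0.6815 < 0.826 → Model B

Model B


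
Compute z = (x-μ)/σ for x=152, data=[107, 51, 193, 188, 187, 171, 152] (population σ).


μ = 149.8571, σ = 48.9269
z = (152 - 149.8571)/48.9269 = 0.0438

0.0438


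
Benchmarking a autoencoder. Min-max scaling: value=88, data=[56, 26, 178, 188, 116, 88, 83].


min=26, max=188
(88-26)/(188-26) = 62/162 = 0.3827

0.3827


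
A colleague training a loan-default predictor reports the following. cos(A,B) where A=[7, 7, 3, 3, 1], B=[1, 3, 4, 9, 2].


A·B = 7·1 + 7·3 + 3·4 + 3·9 + 1·2 = 69
‖A‖ = √117 = 10.8167, ‖B‖ = √111 = 10.5357
cos = 69/(√117·√111) = 69/√12987 = 0.6055

0.6055


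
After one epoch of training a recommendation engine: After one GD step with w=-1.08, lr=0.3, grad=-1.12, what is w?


w_new = w - α·∇
= -1.08 - 0.3·-1.12
= -1.08 + 0.336
= -0.744

-0.744


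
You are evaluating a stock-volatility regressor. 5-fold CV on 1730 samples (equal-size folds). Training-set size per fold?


Fold size = 1730/5 = 346
Training per fold = 1730 - 346 = 1384

1384


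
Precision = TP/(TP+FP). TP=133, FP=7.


Precision = TP/(TP+FP)
= 133/(133+7)
= 133/140 = 95.0%

95.0%


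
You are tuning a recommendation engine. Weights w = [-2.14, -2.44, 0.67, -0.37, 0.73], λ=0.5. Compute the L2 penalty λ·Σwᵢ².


‖w‖₂² = (-2.14)² + (-2.44)² + (0.67)² + (-0.37)² + (0.73)²
     = 4.5796 + 5.9536 + 0.4489 + 0.1369 + 0.5329
     = 11.6519
λ·‖w‖₂² = 0.5·11.6519 = 5.82595

5.82595


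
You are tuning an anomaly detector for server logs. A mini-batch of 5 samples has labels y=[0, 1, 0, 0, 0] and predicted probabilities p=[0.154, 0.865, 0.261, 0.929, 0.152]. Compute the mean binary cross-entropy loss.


L[0] = -ln(1-0.154) = -ln(0.846) = 0.1672
L[1] = -ln(0.865) = 0.145
L[2] = -ln(1-0.261) = -ln(0.739) = 0.3025
L[3] = -ln(1-0.929) = -ln(0.071) = 2.6451
L[4] = -ln(1-0.152) = -ln(0.848) = 0.1649
mean = (0.1672 + 0.145 + 0.3025 + 2.6451 + 0.1649)/5 = 0.6849

0.6849


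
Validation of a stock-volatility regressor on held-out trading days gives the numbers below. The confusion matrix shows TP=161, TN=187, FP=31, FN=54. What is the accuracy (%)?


Accuracy = (TP+TN)/(TP+TN+FP+FN)
= (161+187)/(433)
= 348/433 = 80.37%

80.37%


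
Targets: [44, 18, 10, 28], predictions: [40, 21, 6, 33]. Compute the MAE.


Absolute errors: |44-40|=4, |18-21|=3, |10-6|=4, |28-33|=5
Sum = 16
MAE = 16/4 = 4

4


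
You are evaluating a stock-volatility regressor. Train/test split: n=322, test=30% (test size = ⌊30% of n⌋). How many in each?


Test = ⌊322·30/100⌋ = 96
Train = 322 - 96 = 226

Train: 226, Test: 96


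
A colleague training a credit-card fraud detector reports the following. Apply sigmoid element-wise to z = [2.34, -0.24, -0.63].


σ(2.34) = 1/(1+e^-2.34) = 0.9121
σ(-0.24) = 1/(1+e^0.24) = 0.4403
σ(-0.63) = 1/(1+e^0.63) = 0.3475
result = [0.9121, 0.4403, 0.3475]

[0.9121, 0.4403, 0.3475]


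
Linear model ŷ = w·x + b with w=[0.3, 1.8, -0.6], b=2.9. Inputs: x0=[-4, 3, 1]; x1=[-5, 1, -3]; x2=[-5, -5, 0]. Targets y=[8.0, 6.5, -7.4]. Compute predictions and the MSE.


ŷ0 = (0.3)·(-4) + (1.8)·(3) + (-0.6)·(1) + 2.9 = 6.5
ŷ1 = (0.3)·(-5) + (1.8)·(1) + (-0.6)·(-3) + 2.9 = 5.0
ŷ2 = (0.3)·(-5) + (1.8)·(-5) + (-0.6)·(0) + 2.9 = -7.6
errors² = [2.25, 2.25, 0.04]
MSE = 4.5400/3 = 1.5133

1.5133


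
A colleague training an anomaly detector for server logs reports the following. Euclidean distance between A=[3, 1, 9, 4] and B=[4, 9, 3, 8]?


d = √((3-4)² + (1-9)² + (9-3)² + (4-8)²)
  = √(1 + 64 + 36 + 16)
  = √117 = 10.8167

10.8167


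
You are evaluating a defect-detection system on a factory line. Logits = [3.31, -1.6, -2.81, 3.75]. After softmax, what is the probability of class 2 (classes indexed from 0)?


Exponentials: e^3.31=27.3851, e^-1.6=0.2019, e^-2.81=0.0602, e^3.75=42.5211
Sum = 70.1683
Softmax = [0.3903, 0.0029, 0.0009, 0.606]
p[2] = 0.0602/70.1683 = 0.0009

0.0009


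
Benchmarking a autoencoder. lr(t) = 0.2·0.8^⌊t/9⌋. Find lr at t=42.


n_drops = ⌊42/9⌋ = 4
lr = 0.2·0.8^4 = 0.2·0.4096 = 0.08192

0.08192


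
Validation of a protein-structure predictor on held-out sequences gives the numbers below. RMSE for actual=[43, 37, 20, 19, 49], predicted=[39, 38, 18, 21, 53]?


MSE = 41/5 = 8.2
RMSE = √(41/5) = 2.8636

2.8636


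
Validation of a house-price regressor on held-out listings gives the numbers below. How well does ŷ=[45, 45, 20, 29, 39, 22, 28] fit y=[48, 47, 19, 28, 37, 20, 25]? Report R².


ȳ = 32
SS_res = Σ(y-ŷ)² = 32
SS_tot = Σ(y-ȳ)² = 884
R² = 1 - SS_res/SS_tot = 1 - 0.0362 = 0.9638

0.9638


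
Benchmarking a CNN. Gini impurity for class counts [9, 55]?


Probabilities: [9/64, 55/64] ≈ [0.1406, 0.8594]
Σpᵢ² = (81 + 3025)/64² = 3106/4096
Gini = 1 - Σpᵢ² = 1 - 3106/4096 = 0.2417

0.2417


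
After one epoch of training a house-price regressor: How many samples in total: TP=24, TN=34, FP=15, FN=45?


Total = TP + TN + FP + FN
= 24 + 34 + 15 + 45
= 118
(Predicted positive: 39, predicted negative: 79)

118


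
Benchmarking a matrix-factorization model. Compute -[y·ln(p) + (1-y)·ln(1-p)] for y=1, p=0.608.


BCE = -[y·ln(p) + (1-y)·ln(1-p)]
= -1·ln(0.608) - 0
= -ln(0.608) = 0.4976

0.4976


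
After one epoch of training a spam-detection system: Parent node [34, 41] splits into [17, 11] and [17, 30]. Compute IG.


Parent = [34, 41], H_parent = 0.9937
H_left = 0.9666 (n=28), H_right = 0.9441 (n=47)
H_children = (28/75)·0.9666 + (47/75)·0.9441 = 0.9525
IG = 0.9937 - 0.9525 = 0.0412

0.0412


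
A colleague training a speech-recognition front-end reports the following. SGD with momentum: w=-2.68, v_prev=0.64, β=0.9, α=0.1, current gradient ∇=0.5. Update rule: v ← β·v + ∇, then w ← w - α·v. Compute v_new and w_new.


v_new = 0.9·0.64 + 0.5 = 0.576 + 0.5 = 1.076
w_new = -2.68 - 0.1·1.076 = -2.68 - 0.1076 = -2.7876

v_new=1.076, w_new=-2.7876


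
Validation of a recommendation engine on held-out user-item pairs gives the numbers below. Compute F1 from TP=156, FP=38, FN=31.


Precision = 156/194 = 0.8041
Recall = 156/187 = 0.8342
F1 = 2·P·R/(P+R) = 2·TP/(2·TP+FP+FN) = 312/(312+38+31) = 312/381 = 0.8189

0.8189


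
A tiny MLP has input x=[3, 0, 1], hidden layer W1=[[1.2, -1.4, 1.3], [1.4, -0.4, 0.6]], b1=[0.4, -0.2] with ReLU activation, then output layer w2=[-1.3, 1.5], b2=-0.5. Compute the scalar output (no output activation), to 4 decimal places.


z1[0] = (1.2)·(3) + (-1.4)·(0) + (1.3)·(1) + 0.4 = 5.3
z1[1] = (1.4)·(3) + (-0.4)·(0) + (0.6)·(1) - 0.2 = 4.6
h = ReLU(z1) = [5.3, 4.6]
output = (-1.3)·(5.3) + (1.5)·(4.6) - 0.5 = -0.49

-0.49


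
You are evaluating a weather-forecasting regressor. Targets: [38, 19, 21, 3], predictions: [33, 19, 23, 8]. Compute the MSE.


Squared errors: (38-33)²=25, (19-19)²=0, (21-23)²=4, (3-8)²=25
Sum = 54
MSE = 54/4 = 27/2

27/2


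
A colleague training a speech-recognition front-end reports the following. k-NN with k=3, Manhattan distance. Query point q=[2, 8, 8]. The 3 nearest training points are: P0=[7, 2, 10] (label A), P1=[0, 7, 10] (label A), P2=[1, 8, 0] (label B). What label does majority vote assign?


d(q,P0) = 13  (label A)
d(q,P1) = 5  (label A)
d(q,P2) = 9  (label B)
Votes: A=2, B=1
Majority → A

A


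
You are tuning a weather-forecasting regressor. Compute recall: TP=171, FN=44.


Recall = TP/(TP+FN)
= 171/(171+44)
= 171/215 = 79.53%

79.53%


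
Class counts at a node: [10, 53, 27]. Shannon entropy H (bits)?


Probabilities: [10/90, 53/90, 27/90] ≈ [0.1111, 0.5889, 0.3]
H = -((10/90)·log₂(10/90) + (53/90)·log₂(53/90) + (27/90)·log₂(27/90))
  = 1.3232 bits

1.3232 bits


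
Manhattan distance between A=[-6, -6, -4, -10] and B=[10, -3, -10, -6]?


d = |-6-10| + |-6+ 3| + |-4+ 10| + |-10+ 6|
  = 16 + 3 + 6 + 4
  = 29

29


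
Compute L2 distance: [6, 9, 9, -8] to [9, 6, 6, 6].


d = √((6-9)² + (9-6)² + (9-6)² + (-8-6)²)
  = √(9 + 9 + 9 + 196)
  = √223 = 14.9332

14.9332


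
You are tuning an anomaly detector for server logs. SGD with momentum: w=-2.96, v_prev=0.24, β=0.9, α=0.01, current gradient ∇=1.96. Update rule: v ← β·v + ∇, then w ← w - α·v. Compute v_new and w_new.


v_new = 0.9·0.24 + 1.96 = 0.216 + 1.96 = 2.176
w_new = -2.96 - 0.01·2.176 = -2.96 - 0.02176 = -2.98176

v_new=2.176, w_new=-2.98176


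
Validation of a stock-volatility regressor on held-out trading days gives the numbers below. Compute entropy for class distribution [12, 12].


Probabilities: [12/24, 12/24] ≈ [0.5, 0.5]
H = -((12/24)·log₂(12/24) + (12/24)·log₂(12/24))
  = 1.0 bits

1.0 bits


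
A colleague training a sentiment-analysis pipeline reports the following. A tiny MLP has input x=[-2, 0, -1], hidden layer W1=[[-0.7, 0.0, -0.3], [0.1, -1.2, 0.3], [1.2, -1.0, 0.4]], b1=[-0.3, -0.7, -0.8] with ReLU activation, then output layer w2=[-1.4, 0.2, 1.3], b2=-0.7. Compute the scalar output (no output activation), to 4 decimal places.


z1[0] = (-0.7)·(-2) + (0.0)·(0) + (-0.3)·(-1) - 0.3 = 1.4
z1[1] = (0.1)·(-2) + (-1.2)·(0) + (0.3)·(-1) - 0.7 = -1.2
z1[2] = (1.2)·(-2) + (-1.0)·(0) + (0.4)·(-1) - 0.8 = -3.6
h = ReLU(z1) = [1.4, 0.0, 0.0]
output = (-1.4)·(1.4) + (0.2)·(0.0) + (1.3)·(0.0) - 0.7 = -2.66

-2.66


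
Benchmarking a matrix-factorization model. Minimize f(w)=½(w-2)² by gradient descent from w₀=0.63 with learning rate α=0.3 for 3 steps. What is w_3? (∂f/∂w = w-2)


step 1: grad = 0.63-2 = -1.37; w = 0.63 - 0.3·(-1.37) = 1.041
step 2: grad = 1.041-2 = -0.959; w = 1.041 - 0.3·(-0.959) = 1.3287
step 3: grad = 1.3287-2 = -0.6713; w = 1.3287 - 0.3·(-0.6713) = 1.53009

1.53009


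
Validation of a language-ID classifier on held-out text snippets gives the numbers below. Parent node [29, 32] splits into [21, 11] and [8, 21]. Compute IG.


Parent = [29, 32], H_parent = 0.9983
H_left = 0.9284 (n=32), H_right = 0.8498 (n=29)
H_children = (32/61)·0.9284 + (29/61)·0.8498 = 0.891
IG = 0.9983 - 0.891 = 0.1073

0.1073


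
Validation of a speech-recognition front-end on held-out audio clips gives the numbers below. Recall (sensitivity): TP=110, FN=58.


Recall = TP/(TP+FN)
= 110/(110+58)
= 110/168 = 65.48%

65.48%


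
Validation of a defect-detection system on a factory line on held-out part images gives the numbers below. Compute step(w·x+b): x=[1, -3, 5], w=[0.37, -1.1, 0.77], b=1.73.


z = (1)·(0.37) + (-3)·(-1.1) + (5)·(0.77) + 1.73
  = 9.25
step(z) = 1 (z≥0)

1


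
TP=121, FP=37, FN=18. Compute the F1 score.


Precision = 121/158 = 0.7658
Recall = 121/139 = 0.8705
F1 = 2·P·R/(P+R) = 2·TP/(2·TP+FP+FN) = 242/(242+37+18) = 242/297 = 0.8148

0.8148


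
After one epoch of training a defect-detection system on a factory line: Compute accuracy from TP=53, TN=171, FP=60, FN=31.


Accuracy = (TP+TN)/(TP+TN+FP+FN)
= (53+171)/(315)
= 224/315 = 71.11%

71.11%


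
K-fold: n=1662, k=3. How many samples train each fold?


Fold size = 1662/3 = 554
Training per fold = 1662 - 554 = 1108

1108


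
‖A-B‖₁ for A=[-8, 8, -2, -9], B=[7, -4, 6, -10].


d = |-8-7| + |8+ 4| + |-2-6| + |-9+ 10|
  = 15 + 12 + 8 + 1
  = 36

36


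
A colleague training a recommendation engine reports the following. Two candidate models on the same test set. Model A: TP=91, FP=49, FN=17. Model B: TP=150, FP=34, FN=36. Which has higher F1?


Model A: P=91/140=0.65, R=91/108=0.8426, F1=2PR/(P+R)=2TP/(2TP+FP+FN)=182/248=0.7339
Model B: P=150/184=0.8152, R=150/186=0.8065, F1=2PR/(P+R)=2TP/(2TP+FP+FN)=300/370=0.8108
0.7339 < 0.8108 → Model B

Model B


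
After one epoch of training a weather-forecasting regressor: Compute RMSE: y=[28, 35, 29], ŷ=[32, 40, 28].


MSE = 42/3 = 14
RMSE = √(42/3) = 3.7417

3.7417


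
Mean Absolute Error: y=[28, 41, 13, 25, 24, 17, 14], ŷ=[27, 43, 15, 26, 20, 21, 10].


Absolute errors: |28-27|=1, |41-43|=2, |13-15|=2, |25-26|=1, |24-20|=4, |17-21|=4, |14-10|=4
Sum = 18
MAE = 18/7 = 18/7

18/7


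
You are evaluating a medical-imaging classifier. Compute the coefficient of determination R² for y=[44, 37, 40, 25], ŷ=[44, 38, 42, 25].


ȳ = 36.5
SS_res = Σ(y-ŷ)² = 5
SS_tot = Σ(y-ȳ)² = 201
R² = 1 - SS_res/SS_tot = 1 - 0.0249 = 0.9751

0.9751


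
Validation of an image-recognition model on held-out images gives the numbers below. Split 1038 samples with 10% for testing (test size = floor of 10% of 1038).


Test = ⌊1038·10/100⌋ = 103
Train = 1038 - 103 = 935

Train: 935, Test: 103


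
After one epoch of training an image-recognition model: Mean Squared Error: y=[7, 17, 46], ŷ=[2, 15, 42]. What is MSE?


Squared errors: (7-2)²=25, (17-15)²=4, (46-42)²=16
Sum = 45
MSE = 45/3 = 15

15


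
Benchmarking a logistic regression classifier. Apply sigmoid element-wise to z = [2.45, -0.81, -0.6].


σ(2.45) = 1/(1+e^-2.45) = 0.9206
σ(-0.81) = 1/(1+e^0.81) = 0.3079
σ(-0.6) = 1/(1+e^0.6) = 0.3543
result = [0.9206, 0.3079, 0.3543]

[0.9206, 0.3079, 0.3543]


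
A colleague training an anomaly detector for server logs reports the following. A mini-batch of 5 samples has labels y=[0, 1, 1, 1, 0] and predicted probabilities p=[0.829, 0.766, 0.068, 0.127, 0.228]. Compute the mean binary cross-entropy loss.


L[0] = -ln(1-0.829) = -ln(0.171) = 1.7661
L[1] = -ln(0.766) = 0.2666
L[2] = -ln(0.068) = 2.6882
L[3] = -ln(0.127) = 2.0636
L[4] = -ln(1-0.228) = -ln(0.772) = 0.2588
mean = (1.7661 + 0.2666 + 2.6882 + 2.0636 + 0.2588)/5 = 1.4087

1.4087


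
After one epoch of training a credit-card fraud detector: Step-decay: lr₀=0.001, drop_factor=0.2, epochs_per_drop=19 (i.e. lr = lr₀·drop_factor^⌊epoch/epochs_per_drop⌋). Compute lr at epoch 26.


n_drops = ⌊26/19⌋ = 1
lr = 0.001·0.2^1 = 0.001·0.2 = 0.0002

0.0002


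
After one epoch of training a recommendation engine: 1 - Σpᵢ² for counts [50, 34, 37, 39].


Probabilities: [50/160, 34/160, 37/160, 39/160] ≈ [0.3125, 0.2125, 0.2313, 0.2437]
Σpᵢ² = (2500 + 1156 + 1369 + 1521)/160² = 6546/25600
Gini = 1 - Σpᵢ² = 1 - 6546/25600 = 0.7443

0.7443


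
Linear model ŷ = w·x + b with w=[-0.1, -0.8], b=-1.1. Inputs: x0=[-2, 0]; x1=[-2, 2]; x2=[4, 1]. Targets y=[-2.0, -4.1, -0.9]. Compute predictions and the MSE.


ŷ0 = (-0.1)·(-2) + (-0.8)·(0) - 1.1 = -0.9
ŷ1 = (-0.1)·(-2) + (-0.8)·(2) - 1.1 = -2.5
ŷ2 = (-0.1)·(4) + (-0.8)·(1) - 1.1 = -2.3
errors² = [1.21, 2.56, 1.96]
MSE = 5.7300/3 = 1.91

1.91


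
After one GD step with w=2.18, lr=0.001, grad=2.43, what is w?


w_new = w - α·∇
= 2.18 - 0.001·2.43
= 2.18 - 0.00243
= 2.17757

2.17757


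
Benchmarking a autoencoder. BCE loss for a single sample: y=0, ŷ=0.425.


BCE = -[y·ln(p) + (1-y)·ln(1-p)]
= -0 - 1·ln(1-0.425)
= -ln(0.575) = 0.5534

0.5534


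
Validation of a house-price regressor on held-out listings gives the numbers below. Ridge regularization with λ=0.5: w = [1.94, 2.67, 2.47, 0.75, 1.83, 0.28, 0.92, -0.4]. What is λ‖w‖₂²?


‖w‖₂² = (1.94)² + (2.67)² + (2.47)² + (0.75)² + (1.83)² + (0.28)² + (0.92)² + (-0.4)²
     = 3.7636 + 7.1289 + 6.1009 + 0.5625 + 3.3489 + 0.0784 + 0.8464 + 0.16
     = 21.9896
λ·‖w‖₂² = 0.5·21.9896 = 10.9948

10.9948


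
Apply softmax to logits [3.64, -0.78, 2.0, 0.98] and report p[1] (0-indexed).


Exponentials: e^3.64=38.0918, e^-0.78=0.4584, e^2.0=7.3891, e^0.98=2.6645
Sum = 48.6038
Softmax = [0.7837, 0.0094, 0.152, 0.0548]
p[1] = 0.4584/48.6038 = 0.0094

0.0094


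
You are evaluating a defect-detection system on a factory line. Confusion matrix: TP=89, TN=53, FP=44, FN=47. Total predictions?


Total = TP + TN + FP + FN
= 89 + 53 + 44 + 47
= 233
(Predicted positive: 133, predicted negative: 100)

233


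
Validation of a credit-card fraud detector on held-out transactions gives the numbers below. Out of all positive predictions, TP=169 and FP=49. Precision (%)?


Precision = TP/(TP+FP)
= 169/(169+49)
= 169/218 = 77.52%

77.52%


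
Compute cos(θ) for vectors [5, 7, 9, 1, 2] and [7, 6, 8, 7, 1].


A·B = 5·7 + 7·6 + 9·8 + 1·7 + 2·1 = 158
‖A‖ = √160 = 12.6491, ‖B‖ = √199 = 14.1067
cos = 158/(√160·√199) = 158/√31840 = 0.8855

0.8855


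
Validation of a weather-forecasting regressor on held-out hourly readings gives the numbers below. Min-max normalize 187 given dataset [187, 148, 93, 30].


min=30, max=187
(187-30)/(187-30) = 157/157 = 1.0

1.0


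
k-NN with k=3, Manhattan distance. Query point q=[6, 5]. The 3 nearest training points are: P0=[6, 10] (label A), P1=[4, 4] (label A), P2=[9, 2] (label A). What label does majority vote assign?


d(q,P0) = 5  (label A)
d(q,P1) = 3  (label A)
d(q,P2) = 6  (label A)
Votes: A=3, B=0
Majority → A

A


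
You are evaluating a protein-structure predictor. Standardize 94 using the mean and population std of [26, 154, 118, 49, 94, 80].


μ = 86.8333, σ = 42.2548
z = (94 - 86.8333)/42.2548 = 0.1696

0.1696


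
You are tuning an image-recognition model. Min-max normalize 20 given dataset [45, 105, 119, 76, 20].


min=20, max=119
(20-20)/(119-20) = 0/99 = 0.0

0.0


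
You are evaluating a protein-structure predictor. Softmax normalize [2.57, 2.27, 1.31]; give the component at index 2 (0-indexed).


Exponentials: e^2.57=13.0658, e^2.27=9.6794, e^1.31=3.7062
Sum = 26.4514
Softmax = [0.494, 0.3659, 0.1401]
p[2] = 3.7062/26.4514 = 0.1401

0.1401


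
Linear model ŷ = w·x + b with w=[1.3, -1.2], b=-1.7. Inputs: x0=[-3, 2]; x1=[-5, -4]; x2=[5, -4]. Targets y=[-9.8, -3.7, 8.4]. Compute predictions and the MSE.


ŷ0 = (1.3)·(-3) + (-1.2)·(2) - 1.7 = -8.0
ŷ1 = (1.3)·(-5) + (-1.2)·(-4) - 1.7 = -3.4
ŷ2 = (1.3)·(5) + (-1.2)·(-4) - 1.7 = 9.6
errors² = [3.24, 0.09, 1.44]
MSE = 4.7700/3 = 1.59

1.59


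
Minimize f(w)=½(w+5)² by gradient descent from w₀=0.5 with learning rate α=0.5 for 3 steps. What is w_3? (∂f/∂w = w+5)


step 1: grad = 0.5+5 = 5.5; w = 0.5 - 0.5·(5.5) = -2.25
step 2: grad = -2.25+5 = 2.75; w = -2.25 - 0.5·(2.75) = -3.625
step 3: grad = -3.625+5 = 1.375; w = -3.625 - 0.5·(1.375) = -4.3125

-4.3125


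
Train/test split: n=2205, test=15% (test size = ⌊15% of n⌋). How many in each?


Test = ⌊2205·15/100⌋ = 330
Train = 2205 - 330 = 1875

Train: 1875, Test: 330


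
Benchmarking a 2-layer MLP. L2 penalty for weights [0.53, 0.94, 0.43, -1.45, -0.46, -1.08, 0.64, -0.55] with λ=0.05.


‖w‖₂² = (0.53)² + (0.94)² + (0.43)² + (-1.45)² + (-0.46)² + (-1.08)² + (0.64)² + (-0.55)²
     = 0.2809 + 0.8836 + 0.1849 + 2.1025 + 0.2116 + 1.1664 + 0.4096 + 0.3025
     = 5.542
λ·‖w‖₂² = 0.05·5.542 = 0.2771

0.2771


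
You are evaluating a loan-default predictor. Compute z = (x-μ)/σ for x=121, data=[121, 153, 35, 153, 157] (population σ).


μ = 123.8, σ = 46.2619
z = (121 - 123.8)/46.2619 = -0.0605

-0.0605


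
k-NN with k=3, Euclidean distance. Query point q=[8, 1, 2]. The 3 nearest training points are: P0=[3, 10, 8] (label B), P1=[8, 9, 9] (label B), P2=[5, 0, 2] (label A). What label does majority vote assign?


d(q,P0) = 11.9164  (label B)
d(q,P1) = 10.6301  (label B)
d(q,P2) = 3.1623  (label A)
Votes: A=1, B=2
Majority → B

B


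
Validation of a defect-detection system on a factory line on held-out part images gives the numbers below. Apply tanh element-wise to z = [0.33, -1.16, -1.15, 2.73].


tanh(0.33) = 0.3185
tanh(-1.16) = -0.821
tanh(-1.15) = -0.8178
tanh(2.73) = 0.9915
result = [0.3185, -0.821, -0.8178, 0.9915]

[0.3185, -0.821, -0.8178, 0.9915]


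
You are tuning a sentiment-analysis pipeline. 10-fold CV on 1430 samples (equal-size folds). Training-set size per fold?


Fold size = 1430/10 = 143
Training per fold = 1430 - 143 = 1287

1287


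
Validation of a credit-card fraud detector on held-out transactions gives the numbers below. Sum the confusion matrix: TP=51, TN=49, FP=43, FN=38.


Total = TP + TN + FP + FN
= 51 + 49 + 43 + 38
= 181
(Predicted positive: 94, predicted negative: 87)

181


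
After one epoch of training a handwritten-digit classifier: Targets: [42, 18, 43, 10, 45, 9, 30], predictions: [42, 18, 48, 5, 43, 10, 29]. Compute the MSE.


Squared errors: (42-42)²=0, (18-18)²=0, (43-48)²=25, (10-5)²=25, (45-43)²=4, (9-10)²=1, (30-29)²=1
Sum = 56
MSE = 56/7 = 8

8


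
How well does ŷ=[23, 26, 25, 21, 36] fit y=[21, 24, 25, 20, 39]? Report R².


ȳ = 25.8
SS_res = Σ(y-ŷ)² = 18
SS_tot = Σ(y-ȳ)² = 234.8
R² = 1 - SS_res/SS_tot = 1 - 0.0767 = 0.9233

0.9233


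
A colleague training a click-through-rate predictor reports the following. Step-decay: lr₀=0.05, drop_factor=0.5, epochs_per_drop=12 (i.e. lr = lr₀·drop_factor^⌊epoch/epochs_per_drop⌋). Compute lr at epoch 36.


n_drops = ⌊36/12⌋ = 3
lr = 0.05·0.5^3 = 0.05·0.125 = 0.00625

0.00625


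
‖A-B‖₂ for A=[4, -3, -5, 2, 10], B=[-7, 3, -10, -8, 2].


d = √((4+ 7)² + (-3-3)² + (-5+ 10)² + (2+ 8)² + (10-2)²)
  = √(121 + 36 + 25 + 100 + 64)
  = √346 = 18.6011

18.6011


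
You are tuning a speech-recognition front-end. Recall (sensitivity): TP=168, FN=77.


Recall = TP/(TP+FN)
= 168/(168+77)
= 168/245 = 68.57%

68.57%


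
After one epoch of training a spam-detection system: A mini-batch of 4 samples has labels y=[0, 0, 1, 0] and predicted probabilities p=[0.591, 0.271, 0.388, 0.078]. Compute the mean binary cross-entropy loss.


L[0] = -ln(1-0.591) = -ln(0.409) = 0.894
L[1] = -ln(1-0.271) = -ln(0.729) = 0.3161
L[2] = -ln(0.388) = 0.9467
L[3] = -ln(1-0.078) = -ln(0.922) = 0.0812
mean = (0.894 + 0.3161 + 0.9467 + 0.0812)/4 = 0.5595

0.5595


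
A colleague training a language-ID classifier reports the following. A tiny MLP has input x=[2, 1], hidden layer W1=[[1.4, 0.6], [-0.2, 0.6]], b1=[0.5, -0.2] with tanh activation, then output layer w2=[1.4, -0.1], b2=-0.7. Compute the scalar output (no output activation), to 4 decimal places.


z1[0] = (1.4)·(2) + (0.6)·(1) + 0.5 = 3.9
z1[1] = (-0.2)·(2) + (0.6)·(1) - 0.2 = 0.0
h = tanh(z1) = [0.9992, 0.0]
output = (1.4)·(0.9992) + (-0.1)·(0.0) - 0.7 = 0.6989

0.6989


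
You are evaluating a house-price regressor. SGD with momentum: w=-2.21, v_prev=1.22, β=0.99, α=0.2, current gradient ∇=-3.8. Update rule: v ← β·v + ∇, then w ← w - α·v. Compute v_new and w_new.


v_new = 0.99·1.22 - 3.8 = 1.2078 - 3.8 = -2.5922
w_new = -2.21 - 0.2·-2.5922 = -2.21 + 0.51844 = -1.69156

v_new=-2.5922, w_new=-1.69156


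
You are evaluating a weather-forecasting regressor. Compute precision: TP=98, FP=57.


Precision = TP/(TP+FP)
= 98/(98+57)
= 98/155 = 63.23%

63.23%


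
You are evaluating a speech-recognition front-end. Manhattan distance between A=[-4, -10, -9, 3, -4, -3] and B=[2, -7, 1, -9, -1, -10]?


d = |-4-2| + |-10+ 7| + |-9-1| + |3+ 9| + |-4+ 1| + |-3+ 10|
  = 6 + 3 + 10 + 12 + 3 + 7
  = 41

41


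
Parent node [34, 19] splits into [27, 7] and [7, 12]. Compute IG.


Parent = [34, 19], H_parent = 0.9414
H_left = 0.7335 (n=34), H_right = 0.9495 (n=19)
H_children = (34/53)·0.7335 + (19/53)·0.9495 = 0.8109
IG = 0.9414 - 0.8109 = 0.1305

0.1305


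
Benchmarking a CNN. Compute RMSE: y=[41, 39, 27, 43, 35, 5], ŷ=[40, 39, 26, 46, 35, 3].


MSE = 15/6 = 2.5
RMSE = √(15/6) = 1.5811

1.5811


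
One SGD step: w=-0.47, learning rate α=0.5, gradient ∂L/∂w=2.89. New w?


w_new = w - α·∇
= -0.47 - 0.5·2.89
= -0.47 - 1.445
= -1.915

-1.915


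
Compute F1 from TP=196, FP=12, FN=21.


Precision = 196/208 = 0.9423
Recall = 196/217 = 0.9032
F1 = 2·P·R/(P+R) = 2·TP/(2·TP+FP+FN) = 392/(392+12+21) = 392/425 = 0.9224

0.9224


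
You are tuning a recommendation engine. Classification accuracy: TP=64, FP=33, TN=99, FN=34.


Accuracy = (TP+TN)/(TP+TN+FP+FN)
= (64+99)/(230)
= 163/230 = 70.87%

70.87%


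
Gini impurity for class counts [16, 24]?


Probabilities: [16/40, 24/40] ≈ [0.4, 0.6]
Σpᵢ² = (256 + 576)/40² = 832/1600
Gini = 1 - Σpᵢ² = 1 - 832/1600 = 0.48

0.48


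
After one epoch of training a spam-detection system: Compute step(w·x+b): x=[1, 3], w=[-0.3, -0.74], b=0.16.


z = (1)·(-0.3) + (3)·(-0.74) + 0.16
  = -2.36
step(z) = 0 (z<0)

0


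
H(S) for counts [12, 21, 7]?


Probabilities: [12/40, 21/40, 7/40] ≈ [0.3, 0.525, 0.175]
H = -((12/40)·log₂(12/40) + (21/40)·log₂(21/40) + (7/40)·log₂(7/40))
  = 1.4492 bits

1.4492 bits


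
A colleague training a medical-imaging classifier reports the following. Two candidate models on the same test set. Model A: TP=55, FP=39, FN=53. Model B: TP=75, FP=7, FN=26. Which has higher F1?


Model A: P=55/94=0.5851, R=55/108=0.5093, F1=2PR/(P+R)=2TP/(2TP+FP+FN)=110/202=0.5446
Model B: P=75/82=0.9146, R=75/101=0.7426, F1=2PR/(P+R)=2TP/(2TP+FP+FN)=150/183=0.8197
0.5446 < 0.8197 → Model B

Model B


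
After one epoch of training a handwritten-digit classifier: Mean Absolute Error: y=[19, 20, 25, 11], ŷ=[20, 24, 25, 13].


Absolute errors: |19-20|=1, |20-24|=4, |25-25|=0, |11-13|=2
Sum = 7
MAE = 7/4 = 7/4

7/4


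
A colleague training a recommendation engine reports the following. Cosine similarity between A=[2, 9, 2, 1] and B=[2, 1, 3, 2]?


A·B = 2·2 + 9·1 + 2·3 + 1·2 = 21
‖A‖ = √90 = 9.4868, ‖B‖ = √18 = 4.2426
cos = 21/(√90·√18) = 21/√1620 = 0.5217

0.5217


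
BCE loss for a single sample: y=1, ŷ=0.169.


BCE = -[y·ln(p) + (1-y)·ln(1-p)]
= -1·ln(0.169) - 0
= -ln(0.169) = 1.7779

1.7779


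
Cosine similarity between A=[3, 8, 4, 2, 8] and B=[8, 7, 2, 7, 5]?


A·B = 3·8 + 8·7 + 4·2 + 2·7 + 8·5 = 142
‖A‖ = √157 = 12.53, ‖B‖ = √191 = 13.8203
cos = 142/(√157·√191) = 142/√29987 = 0.82

0.82


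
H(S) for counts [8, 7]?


Probabilities: [8/15, 7/15] ≈ [0.5333, 0.4667]
H = -((8/15)·log₂(8/15) + (7/15)·log₂(7/15))
  = 0.9968 bits

0.9968 bits


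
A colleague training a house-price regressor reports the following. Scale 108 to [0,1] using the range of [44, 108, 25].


min=25, max=108
(108-25)/(108-25) = 83/83 = 1.0

1.0


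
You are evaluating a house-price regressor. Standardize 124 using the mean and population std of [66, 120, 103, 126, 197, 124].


μ = 122.6667, σ = 39.037
z = (124 - 122.6667)/39.037 = 0.0342

0.0342


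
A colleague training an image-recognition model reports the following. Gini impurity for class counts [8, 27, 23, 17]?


Probabilities: [8/75, 27/75, 23/75, 17/75] ≈ [0.1067, 0.36, 0.3067, 0.2267]
Σpᵢ² = (64 + 729 + 529 + 289)/75² = 1611/5625
Gini = 1 - Σpᵢ² = 1 - 1611/5625 = 0.7136

0.7136


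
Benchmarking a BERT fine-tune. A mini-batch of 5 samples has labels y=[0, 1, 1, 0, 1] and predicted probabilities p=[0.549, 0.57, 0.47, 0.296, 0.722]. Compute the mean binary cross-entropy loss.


L[0] = -ln(1-0.549) = -ln(0.451) = 0.7963
L[1] = -ln(0.57) = 0.5621
L[2] = -ln(0.47) = 0.755
L[3] = -ln(1-0.296) = -ln(0.704) = 0.351
L[4] = -ln(0.722) = 0.3257
mean = (0.7963 + 0.5621 + 0.755 + 0.351 + 0.3257)/5 = 0.558

0.558


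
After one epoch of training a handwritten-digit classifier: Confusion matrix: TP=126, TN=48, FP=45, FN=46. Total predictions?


Total = TP + TN + FP + FN
= 126 + 48 + 45 + 46
= 265
(Predicted positive: 171, predicted negative: 94)

265


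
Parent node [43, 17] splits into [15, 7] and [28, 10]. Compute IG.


Parent = [43, 17], H_parent = 0.86
H_left = 0.9024 (n=22), H_right = 0.8315 (n=38)
H_children = (22/60)·0.9024 + (38/60)·0.8315 = 0.8575
IG = 0.86 - 0.8575 = 0.0025

0.0025


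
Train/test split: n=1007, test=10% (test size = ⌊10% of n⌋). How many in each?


Test = ⌊1007·10/100⌋ = 100
Train = 1007 - 100 = 907

Train: 907, Test: 100


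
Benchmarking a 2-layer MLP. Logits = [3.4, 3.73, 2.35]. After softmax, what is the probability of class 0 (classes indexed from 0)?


Exponentials: e^3.4=29.9641, e^3.73=41.6791, e^2.35=10.4856
Sum = 82.1288
Softmax = [0.3648, 0.5075, 0.1277]
p[0] = 29.9641/82.1288 = 0.3648

0.3648


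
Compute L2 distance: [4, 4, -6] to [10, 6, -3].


d = √((4-10)² + (4-6)² + (-6+ 3)²)
  = √(36 + 4 + 9)
  = √49 = 7.0

7.0


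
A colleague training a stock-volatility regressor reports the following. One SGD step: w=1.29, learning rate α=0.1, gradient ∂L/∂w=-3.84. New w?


w_new = w - α·∇
= 1.29 - 0.1·-3.84
= 1.29 + 0.384
= 1.674

1.674


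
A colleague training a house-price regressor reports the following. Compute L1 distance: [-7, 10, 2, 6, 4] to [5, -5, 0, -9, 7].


d = |-7-5| + |10+ 5| + |2-0| + |6+ 9| + |4-7|
  = 12 + 15 + 2 + 15 + 3
  = 47

47


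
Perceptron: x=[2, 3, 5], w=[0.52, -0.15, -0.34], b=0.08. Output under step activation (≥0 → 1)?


z = (2)·(0.52) + (3)·(-0.15) + (5)·(-0.34) + 0.08
  = -1.03
step(z) = 0 (z<0)

0


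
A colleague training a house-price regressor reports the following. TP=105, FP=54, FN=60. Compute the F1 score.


Precision = 105/159 = 0.6604
Recall = 105/165 = 0.6364
F1 = 2·P·R/(P+R) = 2·TP/(2·TP+FP+FN) = 210/(210+54+60) = 210/324 = 0.6481

0.6481


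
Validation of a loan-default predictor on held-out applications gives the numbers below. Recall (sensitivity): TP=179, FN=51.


Recall = TP/(TP+FN)
= 179/(179+51)
= 179/230 = 77.83%

77.83%


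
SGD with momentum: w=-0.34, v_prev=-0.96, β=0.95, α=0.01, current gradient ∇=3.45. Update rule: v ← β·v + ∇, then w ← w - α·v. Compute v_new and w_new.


v_new = 0.95·-0.96 + 3.45 = -0.912 + 3.45 = 2.538
w_new = -0.34 - 0.01·2.538 = -0.34 - 0.02538 = -0.36538

v_new=2.538, w_new=-0.36538


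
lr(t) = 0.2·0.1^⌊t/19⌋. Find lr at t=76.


n_drops = ⌊76/19⌋ = 4
lr = 0.2·0.1^4 = 0.2·0.0001 = 0.00002

0.00002


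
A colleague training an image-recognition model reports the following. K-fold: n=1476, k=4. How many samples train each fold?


Fold size = 1476/4 = 369
Training per fold = 1476 - 369 = 1107

1107


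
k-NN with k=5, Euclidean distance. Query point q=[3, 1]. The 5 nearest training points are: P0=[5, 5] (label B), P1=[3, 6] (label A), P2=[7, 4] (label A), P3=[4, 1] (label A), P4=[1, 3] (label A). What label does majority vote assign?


d(q,P0) = 4.4721  (label B)
d(q,P1) = 5.0  (label A)
d(q,P2) = 5.0  (label A)
d(q,P3) = 1.0  (label A)
d(q,P4) = 2.8284  (label A)
Votes: A=4, B=1
Majority → A

A


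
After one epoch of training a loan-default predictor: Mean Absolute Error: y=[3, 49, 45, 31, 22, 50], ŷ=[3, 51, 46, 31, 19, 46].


Absolute errors: |3-3|=0, |49-51|=2, |45-46|=1, |31-31|=0, |22-19|=3, |50-46|=4
Sum = 10
MAE = 10/6 = 5/3

5/3


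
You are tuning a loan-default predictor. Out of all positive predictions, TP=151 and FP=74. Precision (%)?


Precision = TP/(TP+FP)
= 151/(151+74)
= 151/225 = 67.11%

67.11%
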